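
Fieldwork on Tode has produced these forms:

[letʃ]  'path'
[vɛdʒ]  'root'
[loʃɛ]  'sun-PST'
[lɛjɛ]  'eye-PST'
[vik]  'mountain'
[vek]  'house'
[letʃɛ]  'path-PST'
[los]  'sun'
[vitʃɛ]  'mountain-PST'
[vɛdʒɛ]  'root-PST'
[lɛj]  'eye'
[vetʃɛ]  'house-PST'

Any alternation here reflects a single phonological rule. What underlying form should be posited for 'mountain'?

/vik/

The stem for 'mountain' ends in [tʃ] in [vitʃɛ] but [k] in [vik].
If /tʃ/ were underlying and a rule turned it into [k] in isolation, 'path' would also alternate; but it has [tʃ] in both [letʃɛ] and [letʃ].
The underlying segment must be /k/; /k/ and /s/ become palato-alveolar [tʃ] and [ʃ] before a front vowel, yielding [tʃ] there.
So 'mountain' = /vik/.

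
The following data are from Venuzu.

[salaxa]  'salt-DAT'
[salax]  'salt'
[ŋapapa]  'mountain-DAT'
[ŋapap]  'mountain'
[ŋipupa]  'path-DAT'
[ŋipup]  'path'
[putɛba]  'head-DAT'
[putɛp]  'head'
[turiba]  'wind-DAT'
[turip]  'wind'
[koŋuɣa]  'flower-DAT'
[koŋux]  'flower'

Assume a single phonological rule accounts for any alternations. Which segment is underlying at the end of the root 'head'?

'head' shows [b] ~ [p] at the end of the stem ([putɛba] vs [putɛp]).
But 'mountain' keeps [p] in both environments ([ŋapapa], [ŋapap]), so there is no rule changing /p/ to [b] before the DAT suffix.
So /b/ is underlying, and a rule of word-final obstruent devoicing — voiced obstruents become voiceless word-finally — gives [p].

/b/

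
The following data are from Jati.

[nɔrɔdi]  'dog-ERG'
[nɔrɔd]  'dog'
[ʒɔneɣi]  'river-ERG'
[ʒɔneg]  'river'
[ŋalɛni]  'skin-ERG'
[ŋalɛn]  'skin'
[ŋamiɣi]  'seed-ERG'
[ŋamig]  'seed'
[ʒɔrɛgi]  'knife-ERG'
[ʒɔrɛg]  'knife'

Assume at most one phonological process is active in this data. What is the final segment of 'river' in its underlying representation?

'river' shows [ɣ] ~ [g] at the end of the stem ([ʒɔneɣi] vs [ʒɔneg]).
The stem 'knife' ([ʒɔrɛgi], [ʒɔrɛg]) shows [g] unchanged in both environments, so [g] cannot be basic with [ɣ] derived before the ERG suffix.
The alternation reflects word-final hardening: voiced fricatives become stops word-finally. /ɣ/ is underlying.

/ɣ/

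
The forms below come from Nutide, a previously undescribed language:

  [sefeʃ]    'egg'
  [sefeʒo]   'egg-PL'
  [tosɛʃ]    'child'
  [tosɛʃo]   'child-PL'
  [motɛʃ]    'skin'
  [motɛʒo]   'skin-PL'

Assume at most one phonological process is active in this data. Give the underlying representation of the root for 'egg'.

/sefeʒ/

'egg' shows [ʃ] ~ [ʒ] at the end of the stem ([sefeʃ] vs [sefeʒo]).
The stem 'child' ([tosɛʃ], [tosɛʃo]) shows [ʃ] unchanged in both environments, so [ʃ] cannot be basic with [ʒ] derived before the PL suffix.
So /ʒ/ is underlying, and a rule of word-final obstruent devoicing — voiced obstruents become voiceless word-finally — gives [ʃ].
So 'egg' = /sefeʒ/.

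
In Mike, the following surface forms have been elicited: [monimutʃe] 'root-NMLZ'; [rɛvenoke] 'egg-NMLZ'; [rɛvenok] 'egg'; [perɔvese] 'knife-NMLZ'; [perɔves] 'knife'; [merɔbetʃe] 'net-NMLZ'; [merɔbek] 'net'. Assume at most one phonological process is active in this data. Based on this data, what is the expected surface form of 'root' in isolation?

The stem for 'net' ends in [tʃ] in [merɔbetʃe] but [k] in [merɔbek].
But 'egg' keeps [k] in both environments ([rɛvenoke], [rɛvenok]), so there is no rule changing /k/ to [tʃ] before the NMLZ suffix.
The alternation reflects depalatalization: palato-alveolar /tʃ/ becomes [k] when no front vowel follows. /tʃ/ is underlying.
From [monimutʃe] the stem 'root' is /monimutʃ/; when no front vowel follows this yields [monimuk].

[monimuk]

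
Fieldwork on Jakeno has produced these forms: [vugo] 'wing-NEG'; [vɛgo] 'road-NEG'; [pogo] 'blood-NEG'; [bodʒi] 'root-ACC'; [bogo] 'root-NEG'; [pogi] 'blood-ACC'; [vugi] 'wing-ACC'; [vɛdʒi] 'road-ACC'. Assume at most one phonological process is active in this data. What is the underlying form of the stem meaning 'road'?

/vɛdʒ/

The root 'road' surfaces as [vɛgo] and [vɛdʒi], with a stem-final [g] ~ [dʒ] alternation.
But 'wing' keeps [g] in both environments ([vugo], [vugi]), so there is no rule changing /g/ to [dʒ] before the ACC suffix.
The alternation reflects depalatalization: palato-alveolar /dʒ/ becomes [g] when no front vowel follows. /dʒ/ is underlying.
The underlying form of 'road' is therefore /vɛdʒ/.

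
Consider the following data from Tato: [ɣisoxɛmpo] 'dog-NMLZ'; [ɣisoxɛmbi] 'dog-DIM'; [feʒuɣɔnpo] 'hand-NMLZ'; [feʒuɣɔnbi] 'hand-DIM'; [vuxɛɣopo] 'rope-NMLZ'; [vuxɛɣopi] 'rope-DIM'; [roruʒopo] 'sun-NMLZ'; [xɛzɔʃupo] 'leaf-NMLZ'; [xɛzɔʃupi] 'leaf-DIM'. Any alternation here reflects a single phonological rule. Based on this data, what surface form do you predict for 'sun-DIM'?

The DIM morpheme has two allomorphs, [-bi] and [-pi].
By contrast the NMLZ suffix keeps its initial [p] throughout — that segment must be underlying.
So the underlying form is /-bi/, and voiced stops become voiceless after a vowel.
After 'sun', which ends in a vowel, the suffix surfaces as [-pi], giving [roruʒopi].

[roruʒopi]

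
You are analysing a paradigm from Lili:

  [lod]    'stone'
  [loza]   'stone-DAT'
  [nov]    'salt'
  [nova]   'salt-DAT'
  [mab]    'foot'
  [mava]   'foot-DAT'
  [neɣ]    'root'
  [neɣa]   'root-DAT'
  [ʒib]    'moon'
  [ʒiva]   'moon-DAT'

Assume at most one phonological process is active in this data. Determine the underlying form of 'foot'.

/mab/

'foot' shows [b] ~ [v] at the end of the stem ([mab] vs [mava]).
Compare 'salt', with invariant [v] in [nov] and [nova]: an analysis with underlying /v/ and a rule producing [b] in isolation would wrongly predict alternation here too.
So /b/ is underlying, and a rule of intervocalic spirantization — voiced stops become fricatives between vowels — gives [v].
So 'foot' = /mab/.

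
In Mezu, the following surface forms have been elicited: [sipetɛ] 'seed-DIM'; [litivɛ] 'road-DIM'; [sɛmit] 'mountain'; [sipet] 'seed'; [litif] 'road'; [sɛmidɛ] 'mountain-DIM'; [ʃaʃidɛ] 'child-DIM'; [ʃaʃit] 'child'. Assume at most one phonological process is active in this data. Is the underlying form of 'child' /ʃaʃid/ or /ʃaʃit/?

'child' shows [t] ~ [d] at the end of the stem ([ʃaʃit] vs [ʃaʃidɛ]).
If /t/ were underlying and a rule turned it into [d] before the DIM suffix, 'seed' would also alternate; but it has [t] in both [sipet] and [sipetɛ].
The underlying segment must be /d/; voiced obstruents become voiceless word-finally, yielding [t] there.

/ʃaʃid/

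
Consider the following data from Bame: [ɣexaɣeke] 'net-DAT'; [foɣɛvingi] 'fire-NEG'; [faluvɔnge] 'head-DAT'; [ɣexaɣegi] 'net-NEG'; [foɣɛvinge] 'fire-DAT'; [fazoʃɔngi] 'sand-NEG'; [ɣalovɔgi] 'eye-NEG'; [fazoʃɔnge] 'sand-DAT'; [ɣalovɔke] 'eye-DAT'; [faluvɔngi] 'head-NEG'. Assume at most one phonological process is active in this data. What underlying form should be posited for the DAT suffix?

The DAT suffix surfaces as [-ge] and [-ke], depending on the final segment of the stem.
The NEG suffix, which begins with [g], is invariant after every stem; so [g] is not altered by any rule here.
The DAT suffix is therefore /-ke/ underlyingly, with post-nasal voicing: voiceless stops become voiced after a nasal.

/-ke/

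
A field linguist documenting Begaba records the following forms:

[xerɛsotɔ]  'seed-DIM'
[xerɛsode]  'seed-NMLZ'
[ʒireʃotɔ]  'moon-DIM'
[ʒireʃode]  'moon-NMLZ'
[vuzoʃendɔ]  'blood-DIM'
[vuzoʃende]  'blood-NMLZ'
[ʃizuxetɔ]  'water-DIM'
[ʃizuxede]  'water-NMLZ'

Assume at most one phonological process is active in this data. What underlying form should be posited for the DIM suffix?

The DIM suffix surfaces as [-dɔ] and [-tɔ], depending on the final segment of the stem.
The NMLZ suffix, which begins with [d], is invariant after every stem; so [d] is not altered by any rule here.
So the underlying form is /-tɔ/, and voiceless stops become voiced after a nasal.

/-tɔ/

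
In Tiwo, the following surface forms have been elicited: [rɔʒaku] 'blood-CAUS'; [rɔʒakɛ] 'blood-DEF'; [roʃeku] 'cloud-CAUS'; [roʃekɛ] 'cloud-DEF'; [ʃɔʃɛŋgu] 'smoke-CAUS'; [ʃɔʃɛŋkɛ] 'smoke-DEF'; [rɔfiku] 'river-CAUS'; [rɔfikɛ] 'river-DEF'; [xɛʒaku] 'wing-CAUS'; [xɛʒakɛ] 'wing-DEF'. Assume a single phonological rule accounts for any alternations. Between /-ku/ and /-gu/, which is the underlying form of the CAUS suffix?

The CAUS suffix surfaces as [-gu] and [-ku], depending on the final segment of the stem.
The DEF suffix, which begins with [k], is invariant after every stem; so [k] is not altered by any rule here.
The CAUS suffix is therefore /-gu/ underlyingly, with post-vocalic devoicing: voiced stops become voiceless after a vowel.

/-gu/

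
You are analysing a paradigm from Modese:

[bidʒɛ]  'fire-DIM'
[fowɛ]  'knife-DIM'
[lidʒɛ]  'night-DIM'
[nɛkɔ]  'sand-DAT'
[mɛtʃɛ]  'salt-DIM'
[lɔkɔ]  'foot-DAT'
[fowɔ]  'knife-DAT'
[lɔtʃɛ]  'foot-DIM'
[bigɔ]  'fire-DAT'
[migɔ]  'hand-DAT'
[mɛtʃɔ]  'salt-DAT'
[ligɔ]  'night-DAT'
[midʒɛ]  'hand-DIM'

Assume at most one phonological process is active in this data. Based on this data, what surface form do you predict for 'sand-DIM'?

[nɛtʃɛ]

In [lɔtʃɛ] and [lɔkɔ] the final segment of 'foot' alternates: [tʃ] ~ [k].
If /tʃ/ were underlying and a rule turned it into [k] before the DAT suffix, 'salt' would also alternate; but it has [tʃ] in both [mɛtʃɛ] and [mɛtʃɔ].
The alternation reflects palatalization before a front vowel: /k/ and /g/ become palato-alveolar [tʃ] and [dʒ] before a front vowel. /k/ is underlying.
The one attested form of 'sand', [nɛkɔ], shows underlying /nɛk/. Applying the same rule before a front vowel gives [nɛtʃɛ].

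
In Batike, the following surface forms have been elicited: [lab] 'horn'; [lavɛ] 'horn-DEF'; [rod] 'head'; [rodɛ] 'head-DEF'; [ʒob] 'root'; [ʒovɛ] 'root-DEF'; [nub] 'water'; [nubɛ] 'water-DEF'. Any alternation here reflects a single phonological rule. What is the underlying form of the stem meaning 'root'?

The stem for 'root' ends in [b] in [ʒob] but [v] in [ʒovɛ].
Compare 'water', with invariant [b] in [nub] and [nubɛ]: an analysis with underlying /b/ and a rule producing [v] before the DEF suffix would wrongly predict alternation here too.
So /v/ is underlying, and a rule of word-final hardening — voiced fricatives become stops word-finally — gives [b].

/ʒov/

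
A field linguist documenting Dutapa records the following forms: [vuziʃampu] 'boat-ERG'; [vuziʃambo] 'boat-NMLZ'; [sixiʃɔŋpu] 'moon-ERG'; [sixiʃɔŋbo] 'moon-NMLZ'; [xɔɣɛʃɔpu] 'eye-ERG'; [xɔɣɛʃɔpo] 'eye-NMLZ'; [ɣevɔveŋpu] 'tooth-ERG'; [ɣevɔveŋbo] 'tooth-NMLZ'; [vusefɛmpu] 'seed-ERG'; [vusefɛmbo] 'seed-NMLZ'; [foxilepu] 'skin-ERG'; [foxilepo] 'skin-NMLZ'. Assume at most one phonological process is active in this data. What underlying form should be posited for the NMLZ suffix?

The NMLZ suffix surfaces as [-bo] and [-po], depending on the final segment of the stem.
By contrast the ERG suffix keeps its initial [p] throughout — that segment must be underlying.
The NMLZ suffix is therefore /-bo/ underlyingly, with post-vocalic devoicing: voiced stops become voiceless after a vowel.

/-bo/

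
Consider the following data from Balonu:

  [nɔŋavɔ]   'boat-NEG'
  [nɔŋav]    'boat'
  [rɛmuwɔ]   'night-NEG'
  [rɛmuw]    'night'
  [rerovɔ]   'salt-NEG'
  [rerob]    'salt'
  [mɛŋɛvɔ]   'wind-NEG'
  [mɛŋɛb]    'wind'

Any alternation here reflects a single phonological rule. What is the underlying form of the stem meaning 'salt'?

'salt' shows [v] ~ [b] at the end of the stem ([rerovɔ] vs [rerob]).
But 'boat' keeps [v] in both environments ([nɔŋavɔ], [nɔŋav]), so there is no rule changing /v/ to [b] in isolation.
So /b/ is underlying, and a rule of intervocalic spirantization — voiced stops become fricatives between vowels — gives [v].

/rerob/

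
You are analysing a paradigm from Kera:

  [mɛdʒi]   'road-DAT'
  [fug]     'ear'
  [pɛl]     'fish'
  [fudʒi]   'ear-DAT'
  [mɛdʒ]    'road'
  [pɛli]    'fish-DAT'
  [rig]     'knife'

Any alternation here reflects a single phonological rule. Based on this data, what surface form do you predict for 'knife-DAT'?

[ridʒi]

'ear' shows [g] ~ [dʒ] at the end of the stem ([fug] vs [fudʒi]).
If /dʒ/ were underlying and a rule turned it into [g] in isolation, 'road' would also alternate; but it has [dʒ] in both [mɛdʒ] and [mɛdʒi].
The underlying segment must be /g/; /g/ becomes palato-alveolar [dʒ] before a front vowel, yielding [dʒ] there.
From [rig] the stem 'knife' is /rig/; before a front vowel this yields [ridʒi].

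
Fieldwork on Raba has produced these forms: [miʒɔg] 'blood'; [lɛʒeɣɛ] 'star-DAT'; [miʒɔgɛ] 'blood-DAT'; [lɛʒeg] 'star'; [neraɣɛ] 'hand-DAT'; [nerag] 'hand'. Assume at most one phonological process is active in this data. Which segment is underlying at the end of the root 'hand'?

The stem for 'hand' ends in [ɣ] in [neraɣɛ] but [g] in [nerag].
The stem 'blood' ([miʒɔgɛ], [miʒɔg]) shows [g] unchanged in both environments, so [g] cannot be basic with [ɣ] derived before the DAT suffix.
The alternation reflects word-final hardening: voiced fricatives become stops word-finally. /ɣ/ is underlying.

/ɣ/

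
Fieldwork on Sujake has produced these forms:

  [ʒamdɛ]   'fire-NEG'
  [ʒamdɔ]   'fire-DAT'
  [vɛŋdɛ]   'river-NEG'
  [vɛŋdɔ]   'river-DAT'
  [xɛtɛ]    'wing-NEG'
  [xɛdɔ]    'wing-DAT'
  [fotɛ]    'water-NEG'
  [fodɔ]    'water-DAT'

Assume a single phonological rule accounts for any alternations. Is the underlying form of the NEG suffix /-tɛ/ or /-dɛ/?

The NEG suffix surfaces as [-dɛ] and [-tɛ], depending on the final segment of the stem.
The DAT suffix, which begins with [d], is invariant after every stem; so [d] is not altered by any rule here.
So the underlying form is /-tɛ/, and voiceless stops become voiced after a nasal.

/-tɛ/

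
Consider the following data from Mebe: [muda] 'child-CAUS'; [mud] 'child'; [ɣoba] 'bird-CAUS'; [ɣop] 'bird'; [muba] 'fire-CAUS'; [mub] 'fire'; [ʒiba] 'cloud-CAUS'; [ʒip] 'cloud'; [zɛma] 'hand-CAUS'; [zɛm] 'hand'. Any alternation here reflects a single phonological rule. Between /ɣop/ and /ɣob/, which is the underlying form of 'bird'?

/ɣop/

In [ɣoba] and [ɣop] the final segment of 'bird' alternates: [b] ~ [p].
The stem 'fire' ([muba], [mub]) shows [b] unchanged in both environments, so [b] cannot be basic with [p] derived in isolation.
The alternation reflects intervocalic voicing: voiceless stops become voiced between vowels. /p/ is underlying.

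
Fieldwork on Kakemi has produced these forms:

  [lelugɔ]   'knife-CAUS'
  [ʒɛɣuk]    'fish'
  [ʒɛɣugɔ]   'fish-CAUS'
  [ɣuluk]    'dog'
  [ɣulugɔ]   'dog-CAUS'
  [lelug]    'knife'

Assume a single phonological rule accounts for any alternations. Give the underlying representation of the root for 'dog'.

The stem for 'dog' ends in [k] in [ɣuluk] but [g] in [ɣulugɔ].
The stem 'knife' ([lelug], [lelugɔ]) shows [g] unchanged in both environments, so [g] cannot be basic with [k] derived in isolation.
So /k/ is underlying, and a rule of intervocalic voicing — voiceless stops become voiced between vowels — gives [g].

/ɣuluk/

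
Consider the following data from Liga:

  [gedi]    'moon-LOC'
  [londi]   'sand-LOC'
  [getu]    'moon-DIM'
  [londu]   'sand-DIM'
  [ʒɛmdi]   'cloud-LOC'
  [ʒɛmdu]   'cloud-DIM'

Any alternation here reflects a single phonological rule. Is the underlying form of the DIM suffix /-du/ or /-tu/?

/-tu/

The DIM morpheme has two allomorphs, [-du] and [-tu].
By contrast the LOC suffix keeps its initial [d] throughout — that segment must be underlying.
The DIM suffix is therefore /-tu/ underlyingly, with post-nasal voicing: voiceless stops become voiced after a nasal.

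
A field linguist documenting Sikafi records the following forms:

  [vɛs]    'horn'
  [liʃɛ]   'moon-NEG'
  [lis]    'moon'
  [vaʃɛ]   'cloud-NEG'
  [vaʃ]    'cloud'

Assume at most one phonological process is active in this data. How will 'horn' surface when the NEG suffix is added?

The root 'moon' surfaces as [liʃɛ] and [lis], with a stem-final [ʃ] ~ [s] alternation.
If /ʃ/ were underlying and a rule turned it into [s] in isolation, 'cloud' would also alternate; but it has [ʃ] in both [vaʃɛ] and [vaʃ].
So /s/ is underlying, and a rule of palatalization before a front vowel — /s/ becomes palato-alveolar [ʃ] before a front vowel — gives [ʃ].
From [vɛs] the stem 'horn' is /vɛs/; before a front vowel this yields [vɛʃɛ].

[vɛʃɛ]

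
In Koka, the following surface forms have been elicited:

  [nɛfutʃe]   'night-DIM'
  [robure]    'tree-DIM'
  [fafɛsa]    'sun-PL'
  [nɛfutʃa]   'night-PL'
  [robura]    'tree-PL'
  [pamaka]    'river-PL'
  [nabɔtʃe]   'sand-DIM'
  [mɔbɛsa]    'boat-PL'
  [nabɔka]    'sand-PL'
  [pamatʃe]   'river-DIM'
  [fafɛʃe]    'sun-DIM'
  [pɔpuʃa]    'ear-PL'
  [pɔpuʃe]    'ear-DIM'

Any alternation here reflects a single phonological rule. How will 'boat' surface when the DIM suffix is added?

'sun' shows [ʃ] ~ [s] at the end of the stem ([fafɛʃe] vs [fafɛsa]).
Compare 'ear', with invariant [ʃ] in [pɔpuʃe] and [pɔpuʃa]: an analysis with underlying /ʃ/ and a rule producing [s] before the PL suffix would wrongly predict alternation here too.
Therefore /s/ is basic and [ʃ] is derived by palatalization before a front vowel (/k/ and /s/ become palato-alveolar [tʃ] and [ʃ] before a front vowel).
From [mɔbɛsa] the stem 'boat' is /mɔbɛs/; before a front vowel this yields [mɔbɛʃe].

[mɔbɛʃe]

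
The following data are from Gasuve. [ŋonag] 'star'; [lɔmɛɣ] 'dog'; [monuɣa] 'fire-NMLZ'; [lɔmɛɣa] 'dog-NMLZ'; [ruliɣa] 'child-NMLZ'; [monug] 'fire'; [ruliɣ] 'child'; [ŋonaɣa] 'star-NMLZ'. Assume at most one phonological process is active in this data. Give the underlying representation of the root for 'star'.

'star' shows [g] ~ [ɣ] at the end of the stem ([ŋonag] vs [ŋonaɣa]).
But 'child' keeps [ɣ] in both environments ([ruliɣ], [ruliɣa]), so there is no rule changing /ɣ/ to [g] in isolation.
So /g/ is underlying, and a rule of intervocalic spirantization — voiced stops become fricatives between vowels — gives [ɣ].
The underlying form of 'star' is therefore /ŋonag/.

/ŋonag/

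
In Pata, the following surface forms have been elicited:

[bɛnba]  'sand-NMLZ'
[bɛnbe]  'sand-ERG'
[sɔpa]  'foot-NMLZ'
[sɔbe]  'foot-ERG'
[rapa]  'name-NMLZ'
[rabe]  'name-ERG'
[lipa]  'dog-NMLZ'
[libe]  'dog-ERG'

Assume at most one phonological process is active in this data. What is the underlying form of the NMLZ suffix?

The NMLZ suffix surfaces as [-ba] and [-pa], depending on the final segment of the stem.
By contrast the ERG suffix keeps its initial [b] throughout — that segment must be underlying.
The NMLZ suffix is therefore /-pa/ underlyingly, with post-nasal voicing: voiceless stops become voiced after a nasal.

/-pa/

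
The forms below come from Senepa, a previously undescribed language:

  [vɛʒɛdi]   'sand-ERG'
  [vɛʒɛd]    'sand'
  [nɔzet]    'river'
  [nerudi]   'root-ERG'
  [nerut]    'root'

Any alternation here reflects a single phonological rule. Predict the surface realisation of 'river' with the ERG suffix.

'root' shows [d] ~ [t] at the end of the stem ([nerudi] vs [nerut]).
If /d/ were underlying and a rule turned it into [t] in isolation, 'sand' would also alternate; but it has [d] in both [vɛʒɛdi] and [vɛʒɛd].
The alternation reflects intervocalic voicing: voiceless stops become voiced between vowels. /t/ is underlying.
From [nɔzet] the stem 'river' is /nɔzet/; between vowels this yields [nɔzedi].

[nɔzedi]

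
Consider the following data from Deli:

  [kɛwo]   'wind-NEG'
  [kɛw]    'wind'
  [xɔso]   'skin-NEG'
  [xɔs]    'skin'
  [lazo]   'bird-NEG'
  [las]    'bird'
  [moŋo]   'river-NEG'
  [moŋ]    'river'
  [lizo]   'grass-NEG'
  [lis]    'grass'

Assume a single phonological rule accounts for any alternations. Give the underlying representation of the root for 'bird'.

'bird' shows [z] ~ [s] at the end of the stem ([lazo] vs [las]).
Compare 'skin', with invariant [s] in [xɔso] and [xɔs]: an analysis with underlying /s/ and a rule producing [z] before the NEG suffix would wrongly predict alternation here too.
The alternation reflects word-final obstruent devoicing: voiced obstruents become voiceless word-finally. /z/ is underlying.
So 'bird' = /laz/.

/laz/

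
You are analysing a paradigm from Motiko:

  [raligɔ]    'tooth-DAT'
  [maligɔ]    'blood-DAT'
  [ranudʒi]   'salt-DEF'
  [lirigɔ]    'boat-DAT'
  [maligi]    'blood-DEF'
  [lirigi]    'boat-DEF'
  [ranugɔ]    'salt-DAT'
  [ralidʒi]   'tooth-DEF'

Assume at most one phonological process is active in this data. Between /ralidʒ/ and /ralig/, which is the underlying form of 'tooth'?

In [ralidʒi] and [raligɔ] the final segment of 'tooth' alternates: [dʒ] ~ [g].
But 'blood' keeps [g] in both environments ([maligi], [maligɔ]), so there is no rule changing /g/ to [dʒ] before the DEF suffix.
The alternation reflects depalatalization: palato-alveolar /dʒ/ becomes [g] when no front vowel follows. /dʒ/ is underlying.

/ralidʒ/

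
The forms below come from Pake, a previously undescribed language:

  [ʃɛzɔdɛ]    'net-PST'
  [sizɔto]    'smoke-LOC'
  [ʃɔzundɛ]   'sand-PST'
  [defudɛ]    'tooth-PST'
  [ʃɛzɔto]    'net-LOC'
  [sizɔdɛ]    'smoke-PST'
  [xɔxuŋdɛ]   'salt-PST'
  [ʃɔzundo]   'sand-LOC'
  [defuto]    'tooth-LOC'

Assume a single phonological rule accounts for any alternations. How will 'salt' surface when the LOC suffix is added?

[xɔxuŋdo]

The LOC suffix surfaces as [-do] and [-to], depending on the final segment of the stem.
By contrast the PST suffix keeps its initial [d] throughout — that segment must be underlying.
So the underlying form is /-to/, and voiceless stops become voiced after a nasal.
After 'salt', which ends in a nasal, the suffix surfaces as [-do], giving [xɔxuŋdo].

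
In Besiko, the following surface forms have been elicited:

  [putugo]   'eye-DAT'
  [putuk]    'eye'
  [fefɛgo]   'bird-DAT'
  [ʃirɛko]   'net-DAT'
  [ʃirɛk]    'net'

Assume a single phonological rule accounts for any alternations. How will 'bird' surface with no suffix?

[fefɛk]

In [putugo] and [putuk] the final segment of 'eye' alternates: [g] ~ [k].
The stem 'net' ([ʃirɛko], [ʃirɛk]) shows [k] unchanged in both environments, so [k] cannot be basic with [g] derived before the DAT suffix.
So /g/ is underlying, and a rule of word-final obstruent devoicing — voiced obstruents become voiceless word-finally — gives [k].
The one attested form of 'bird', [fefɛgo], shows underlying /fefɛg/. Applying the same rule word-finally gives [fefɛk].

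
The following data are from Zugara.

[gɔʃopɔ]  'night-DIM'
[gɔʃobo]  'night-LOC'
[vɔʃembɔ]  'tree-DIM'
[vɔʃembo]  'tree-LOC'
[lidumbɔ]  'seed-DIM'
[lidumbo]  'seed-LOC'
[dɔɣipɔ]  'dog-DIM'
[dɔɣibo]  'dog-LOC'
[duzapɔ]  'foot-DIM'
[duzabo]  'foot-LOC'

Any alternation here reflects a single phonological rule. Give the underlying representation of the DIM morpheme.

The DIM suffix surfaces as [-bɔ] and [-pɔ], depending on the final segment of the stem.
The LOC suffix, which begins with [b], is invariant after every stem; so [b] is not altered by any rule here.
The DIM suffix is therefore /-pɔ/ underlyingly, with post-nasal voicing: voiceless stops become voiced after a nasal.

/-pɔ/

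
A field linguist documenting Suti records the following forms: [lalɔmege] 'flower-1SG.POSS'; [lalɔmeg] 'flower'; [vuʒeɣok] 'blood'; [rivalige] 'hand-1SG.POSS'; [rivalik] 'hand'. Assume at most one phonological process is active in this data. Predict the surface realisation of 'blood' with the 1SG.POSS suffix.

In [rivalige] and [rivalik] the final segment of 'hand' alternates: [g] ~ [k].
But 'flower' keeps [g] in both environments ([lalɔmege], [lalɔmeg]), so there is no rule changing /g/ to [k] in isolation.
So /k/ is underlying, and a rule of intervocalic voicing — voiceless stops become voiced between vowels — gives [g].
The one attested form of 'blood', [vuʒeɣok], shows underlying /vuʒeɣok/. Applying the same rule between vowels gives [vuʒeɣoge].

[vuʒeɣoge]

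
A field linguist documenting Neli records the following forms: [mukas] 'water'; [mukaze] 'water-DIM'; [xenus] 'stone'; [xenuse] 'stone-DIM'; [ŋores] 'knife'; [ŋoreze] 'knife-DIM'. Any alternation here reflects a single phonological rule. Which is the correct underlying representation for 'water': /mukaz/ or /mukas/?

The stem for 'water' ends in [s] in [mukas] but [z] in [mukaze].
But 'stone' keeps [s] in both environments ([xenus], [xenuse]), so there is no rule changing /s/ to [z] before the DIM suffix.
The underlying segment must be /z/; voiced obstruents become voiceless word-finally, yielding [s] there.

/mukaz/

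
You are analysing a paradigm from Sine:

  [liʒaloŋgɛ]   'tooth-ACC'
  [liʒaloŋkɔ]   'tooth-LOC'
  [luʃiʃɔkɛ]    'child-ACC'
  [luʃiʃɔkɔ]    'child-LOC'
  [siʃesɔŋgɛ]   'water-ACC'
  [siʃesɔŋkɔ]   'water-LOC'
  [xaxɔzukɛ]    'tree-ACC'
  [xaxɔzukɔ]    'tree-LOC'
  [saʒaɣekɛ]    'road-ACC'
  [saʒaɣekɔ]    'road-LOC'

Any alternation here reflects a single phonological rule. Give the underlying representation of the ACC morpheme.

The ACC suffix surfaces as [-gɛ] and [-kɛ], depending on the final segment of the stem.
The LOC suffix, which begins with [k], is invariant after every stem; so [k] is not altered by any rule here.
The ACC suffix is therefore /-gɛ/ underlyingly, with post-vocalic devoicing: voiced stops become voiceless after a vowel.

/-gɛ/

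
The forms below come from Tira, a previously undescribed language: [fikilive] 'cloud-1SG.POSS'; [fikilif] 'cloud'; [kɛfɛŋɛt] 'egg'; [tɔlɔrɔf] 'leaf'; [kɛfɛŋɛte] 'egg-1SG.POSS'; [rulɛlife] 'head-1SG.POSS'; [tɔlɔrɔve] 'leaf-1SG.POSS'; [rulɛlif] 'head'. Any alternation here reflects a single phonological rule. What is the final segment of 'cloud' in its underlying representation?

'cloud' shows [f] ~ [v] at the end of the stem ([fikilif] vs [fikilive]).
But 'head' keeps [f] in both environments ([rulɛlif], [rulɛlife]), so there is no rule changing /f/ to [v] before the 1SG.POSS suffix.
So /v/ is underlying, and a rule of word-final obstruent devoicing — voiced obstruents become voiceless word-finally — gives [f].

/v/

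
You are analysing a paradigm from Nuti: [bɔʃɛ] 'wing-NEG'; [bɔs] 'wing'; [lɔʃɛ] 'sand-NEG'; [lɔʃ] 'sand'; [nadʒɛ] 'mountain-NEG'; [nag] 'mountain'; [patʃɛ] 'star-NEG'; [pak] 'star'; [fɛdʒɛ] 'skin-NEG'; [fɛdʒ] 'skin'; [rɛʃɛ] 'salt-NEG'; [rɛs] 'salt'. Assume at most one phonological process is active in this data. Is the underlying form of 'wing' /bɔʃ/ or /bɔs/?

/bɔs/

'wing' shows [ʃ] ~ [s] at the end of the stem ([bɔʃɛ] vs [bɔs]).
The stem 'sand' ([lɔʃɛ], [lɔʃ]) shows [ʃ] unchanged in both environments, so [ʃ] cannot be basic with [s] derived in isolation.
Therefore /s/ is basic and [ʃ] is derived by palatalization before a front vowel (/k/, /g/ and /s/ become palato-alveolar [tʃ], [dʒ] and [ʃ] before a front vowel).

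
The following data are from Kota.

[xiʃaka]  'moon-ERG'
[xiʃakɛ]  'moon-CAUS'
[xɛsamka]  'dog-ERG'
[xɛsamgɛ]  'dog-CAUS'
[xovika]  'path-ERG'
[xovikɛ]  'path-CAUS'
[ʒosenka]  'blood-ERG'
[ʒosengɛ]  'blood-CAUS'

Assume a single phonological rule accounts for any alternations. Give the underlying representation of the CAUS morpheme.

/-gɛ/

The CAUS morpheme has two allomorphs, [-gɛ] and [-kɛ].
The ERG suffix, which begins with [k], is invariant after every stem; so [k] is not altered by any rule here.
The CAUS suffix is therefore /-gɛ/ underlyingly, with post-vocalic devoicing: voiced stops become voiceless after a vowel.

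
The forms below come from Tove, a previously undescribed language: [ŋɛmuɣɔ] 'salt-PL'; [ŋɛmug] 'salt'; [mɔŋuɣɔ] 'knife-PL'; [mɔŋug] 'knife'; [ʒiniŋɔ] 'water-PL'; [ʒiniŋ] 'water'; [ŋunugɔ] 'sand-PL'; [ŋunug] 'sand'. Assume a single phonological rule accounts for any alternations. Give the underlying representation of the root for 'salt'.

'salt' shows [ɣ] ~ [g] at the end of the stem ([ŋɛmuɣɔ] vs [ŋɛmug]).
If /g/ were underlying and a rule turned it into [ɣ] before the PL suffix, 'sand' would also alternate; but it has [g] in both [ŋunugɔ] and [ŋunug].
So /ɣ/ is underlying, and a rule of word-final hardening — voiced fricatives become stops word-finally — gives [g].

/ŋɛmuɣ/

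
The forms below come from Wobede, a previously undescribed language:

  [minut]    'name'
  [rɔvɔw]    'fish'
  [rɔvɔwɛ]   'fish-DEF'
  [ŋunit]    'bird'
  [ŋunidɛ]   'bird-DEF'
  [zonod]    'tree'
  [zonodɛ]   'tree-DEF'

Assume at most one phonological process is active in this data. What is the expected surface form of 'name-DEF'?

[minudɛ]

'bird' shows [t] ~ [d] at the end of the stem ([ŋunit] vs [ŋunidɛ]).
Compare 'tree', with invariant [d] in [zonod] and [zonodɛ]: an analysis with underlying /d/ and a rule producing [t] in isolation would wrongly predict alternation here too.
The alternation reflects intervocalic voicing: voiceless stops become voiced between vowels. /t/ is underlying.
The one attested form of 'name', [minut], shows underlying /minut/. Applying the same rule between vowels gives [minudɛ].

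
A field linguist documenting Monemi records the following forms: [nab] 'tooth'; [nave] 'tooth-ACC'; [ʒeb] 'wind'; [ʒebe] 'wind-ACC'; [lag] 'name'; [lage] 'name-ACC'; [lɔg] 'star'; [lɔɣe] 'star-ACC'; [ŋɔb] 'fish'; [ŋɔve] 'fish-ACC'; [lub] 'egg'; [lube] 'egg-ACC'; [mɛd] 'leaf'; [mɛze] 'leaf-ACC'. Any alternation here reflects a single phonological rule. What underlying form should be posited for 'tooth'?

/nav/

'tooth' shows [b] ~ [v] at the end of the stem ([nab] vs [nave]).
Compare 'egg', with invariant [b] in [lub] and [lube]: an analysis with underlying /b/ and a rule producing [v] before the ACC suffix would wrongly predict alternation here too.
So /v/ is underlying, and a rule of word-final hardening — voiced fricatives become stops word-finally — gives [b].
Hence 'tooth' is /nav/ underlyingly.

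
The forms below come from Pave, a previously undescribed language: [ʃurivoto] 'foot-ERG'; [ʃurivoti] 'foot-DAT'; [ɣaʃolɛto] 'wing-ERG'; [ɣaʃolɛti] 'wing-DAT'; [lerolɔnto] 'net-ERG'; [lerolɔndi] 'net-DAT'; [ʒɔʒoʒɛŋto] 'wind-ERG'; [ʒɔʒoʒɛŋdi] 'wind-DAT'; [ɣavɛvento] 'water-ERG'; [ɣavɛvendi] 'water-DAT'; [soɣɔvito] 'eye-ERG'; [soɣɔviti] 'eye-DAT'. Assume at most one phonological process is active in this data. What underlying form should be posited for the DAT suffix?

The DAT morpheme has two allomorphs, [-di] and [-ti].
By contrast the ERG suffix keeps its initial [t] throughout — that segment must be underlying.
So the underlying form is /-di/, and voiced stops become voiceless after a vowel.

/-di/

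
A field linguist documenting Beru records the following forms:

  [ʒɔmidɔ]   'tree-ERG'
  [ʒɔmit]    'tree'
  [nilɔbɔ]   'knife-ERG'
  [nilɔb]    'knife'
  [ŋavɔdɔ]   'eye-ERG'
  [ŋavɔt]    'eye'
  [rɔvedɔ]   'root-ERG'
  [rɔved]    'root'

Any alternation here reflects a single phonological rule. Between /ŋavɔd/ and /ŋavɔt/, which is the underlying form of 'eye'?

The stem for 'eye' ends in [d] in [ŋavɔdɔ] but [t] in [ŋavɔt].
The stem 'root' ([rɔvedɔ], [rɔved]) shows [d] unchanged in both environments, so [d] cannot be basic with [t] derived in isolation.
The underlying segment must be /t/; voiceless stops become voiced between vowels, yielding [d] there.

/ŋavɔt/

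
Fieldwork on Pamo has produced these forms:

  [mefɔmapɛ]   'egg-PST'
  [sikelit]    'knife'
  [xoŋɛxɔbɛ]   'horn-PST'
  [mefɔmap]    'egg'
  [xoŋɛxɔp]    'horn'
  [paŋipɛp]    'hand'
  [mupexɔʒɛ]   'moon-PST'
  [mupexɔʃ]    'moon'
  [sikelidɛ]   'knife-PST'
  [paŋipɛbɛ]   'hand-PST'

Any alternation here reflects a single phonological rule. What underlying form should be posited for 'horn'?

/xoŋɛxɔb/

'horn' shows [b] ~ [p] at the end of the stem ([xoŋɛxɔbɛ] vs [xoŋɛxɔp]).
If /p/ were underlying and a rule turned it into [b] before the PST suffix, 'egg' would also alternate; but it has [p] in both [mefɔmapɛ] and [mefɔmap].
The alternation reflects word-final obstruent devoicing: voiced obstruents become voiceless word-finally. /b/ is underlying.
Hence 'horn' is /xoŋɛxɔb/ underlyingly.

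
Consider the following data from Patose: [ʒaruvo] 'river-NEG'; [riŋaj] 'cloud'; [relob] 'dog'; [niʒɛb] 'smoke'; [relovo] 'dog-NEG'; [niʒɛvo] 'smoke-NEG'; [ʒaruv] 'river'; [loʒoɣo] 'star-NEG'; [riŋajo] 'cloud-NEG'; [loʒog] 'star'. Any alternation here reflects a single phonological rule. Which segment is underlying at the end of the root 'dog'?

In [relovo] and [relob] the final segment of 'dog' alternates: [v] ~ [b].
But 'river' keeps [v] in both environments ([ʒaruvo], [ʒaruv]), so there is no rule changing /v/ to [b] in isolation.
The alternation reflects intervocalic spirantization: voiced stops become fricatives between vowels. /b/ is underlying.

/b/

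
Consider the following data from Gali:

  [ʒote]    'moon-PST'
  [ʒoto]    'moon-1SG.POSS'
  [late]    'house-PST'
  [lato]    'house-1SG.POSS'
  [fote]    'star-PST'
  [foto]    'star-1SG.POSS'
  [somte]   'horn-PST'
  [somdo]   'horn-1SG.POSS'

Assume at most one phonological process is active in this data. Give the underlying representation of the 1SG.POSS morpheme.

/-do/

The 1SG.POSS morpheme has two allomorphs, [-do] and [-to].
By contrast the PST suffix keeps its initial [t] throughout — that segment must be underlying.
So the underlying form is /-do/, and voiced stops become voiceless after a vowel.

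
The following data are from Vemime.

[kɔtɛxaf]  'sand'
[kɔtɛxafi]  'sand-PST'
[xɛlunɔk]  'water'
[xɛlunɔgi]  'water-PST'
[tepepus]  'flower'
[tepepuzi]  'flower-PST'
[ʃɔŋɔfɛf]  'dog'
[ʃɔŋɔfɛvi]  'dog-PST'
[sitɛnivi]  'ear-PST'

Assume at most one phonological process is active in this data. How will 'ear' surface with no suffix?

[sitɛnif]

'dog' shows [f] ~ [v] at the end of the stem ([ʃɔŋɔfɛf] vs [ʃɔŋɔfɛvi]).
The stem 'sand' ([kɔtɛxaf], [kɔtɛxafi]) shows [f] unchanged in both environments, so [f] cannot be basic with [v] derived before the PST suffix.
So /v/ is underlying, and a rule of word-final obstruent devoicing — voiced obstruents become voiceless word-finally — gives [f].
From [sitɛnivi] the stem 'ear' is /sitɛniv/; word-finally this yields [sitɛnif].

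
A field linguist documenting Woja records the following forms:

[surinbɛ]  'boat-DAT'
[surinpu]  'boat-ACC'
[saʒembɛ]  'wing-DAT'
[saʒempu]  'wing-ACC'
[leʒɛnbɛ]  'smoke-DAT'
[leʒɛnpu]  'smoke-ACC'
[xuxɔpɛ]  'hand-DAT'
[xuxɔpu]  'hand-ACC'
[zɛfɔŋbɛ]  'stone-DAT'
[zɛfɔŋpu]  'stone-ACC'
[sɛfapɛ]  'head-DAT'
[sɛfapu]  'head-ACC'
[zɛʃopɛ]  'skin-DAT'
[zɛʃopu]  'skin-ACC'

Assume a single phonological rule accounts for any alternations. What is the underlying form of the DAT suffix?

The DAT morpheme has two allomorphs, [-bɛ] and [-pɛ].
By contrast the ACC suffix keeps its initial [p] throughout — that segment must be underlying.
The DAT suffix is therefore /-bɛ/ underlyingly, with post-vocalic devoicing: voiced stops become voiceless after a vowel.

/-bɛ/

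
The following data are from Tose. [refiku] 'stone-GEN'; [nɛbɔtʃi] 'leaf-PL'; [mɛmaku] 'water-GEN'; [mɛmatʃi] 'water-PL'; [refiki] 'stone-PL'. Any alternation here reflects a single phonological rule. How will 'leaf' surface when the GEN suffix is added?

'water' shows [k] ~ [tʃ] at the end of the stem ([mɛmaku] vs [mɛmatʃi]).
The stem 'stone' ([refiku], [refiki]) shows [k] unchanged in both environments, so [k] cannot be basic with [tʃ] derived before the PL suffix.
The underlying segment must be /tʃ/; palato-alveolar /tʃ/ becomes [k] when no front vowel follows, yielding [k] there.
The one attested form of 'leaf', [nɛbɔtʃi], shows underlying /nɛbɔtʃ/. Applying the same rule when no front vowel follows gives [nɛbɔku].

[nɛbɔku]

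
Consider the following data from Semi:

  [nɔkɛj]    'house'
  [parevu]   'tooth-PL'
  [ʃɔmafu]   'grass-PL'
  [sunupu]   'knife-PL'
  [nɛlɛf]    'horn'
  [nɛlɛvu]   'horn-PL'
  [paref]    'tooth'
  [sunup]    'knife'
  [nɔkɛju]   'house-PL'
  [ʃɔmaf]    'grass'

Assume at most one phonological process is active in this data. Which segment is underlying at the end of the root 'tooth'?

In [parevu] and [paref] the final segment of 'tooth' alternates: [v] ~ [f].
But 'grass' keeps [f] in both environments ([ʃɔmafu], [ʃɔmaf]), so there is no rule changing /f/ to [v] before the PL suffix.
The underlying segment must be /v/; voiced obstruents become voiceless word-finally, yielding [f] there.

/v/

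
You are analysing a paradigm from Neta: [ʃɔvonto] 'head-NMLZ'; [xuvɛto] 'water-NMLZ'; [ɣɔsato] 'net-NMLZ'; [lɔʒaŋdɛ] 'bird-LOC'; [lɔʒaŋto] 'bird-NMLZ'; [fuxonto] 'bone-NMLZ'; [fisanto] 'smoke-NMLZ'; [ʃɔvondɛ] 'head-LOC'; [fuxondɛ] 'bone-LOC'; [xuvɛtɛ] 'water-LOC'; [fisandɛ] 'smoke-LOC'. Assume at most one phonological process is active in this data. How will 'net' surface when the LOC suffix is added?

The LOC morpheme has two allomorphs, [-dɛ] and [-tɛ].
The NMLZ suffix, which begins with [t], is invariant after every stem; so [t] is not altered by any rule here.
The LOC suffix is therefore /-dɛ/ underlyingly, with post-vocalic devoicing: voiced stops become voiceless after a vowel.
After 'net', which ends in a vowel, the suffix surfaces as [-tɛ], giving [ɣɔsatɛ].

[ɣɔsatɛ]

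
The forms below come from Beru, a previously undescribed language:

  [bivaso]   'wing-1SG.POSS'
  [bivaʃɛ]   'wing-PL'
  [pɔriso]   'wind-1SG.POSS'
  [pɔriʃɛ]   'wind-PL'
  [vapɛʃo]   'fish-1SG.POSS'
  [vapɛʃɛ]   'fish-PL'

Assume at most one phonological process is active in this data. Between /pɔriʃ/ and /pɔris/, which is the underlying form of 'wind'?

/pɔris/

In [pɔriso] and [pɔriʃɛ] the final segment of 'wind' alternates: [s] ~ [ʃ].
Compare 'fish', with invariant [ʃ] in [vapɛʃo] and [vapɛʃɛ]: an analysis with underlying /ʃ/ and a rule producing [s] before the 1SG.POSS suffix would wrongly predict alternation here too.
Therefore /s/ is basic and [ʃ] is derived by palatalization before a front vowel (/s/ becomes palato-alveolar [ʃ] before a front vowel).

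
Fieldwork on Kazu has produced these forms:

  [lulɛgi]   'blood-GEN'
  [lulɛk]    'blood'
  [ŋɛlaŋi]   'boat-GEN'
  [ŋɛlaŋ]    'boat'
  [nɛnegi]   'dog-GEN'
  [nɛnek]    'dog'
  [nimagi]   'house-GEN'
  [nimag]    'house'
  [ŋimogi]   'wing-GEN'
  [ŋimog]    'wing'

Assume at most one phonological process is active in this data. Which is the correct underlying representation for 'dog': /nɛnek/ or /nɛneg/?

In [nɛnegi] and [nɛnek] the final segment of 'dog' alternates: [g] ~ [k].
The stem 'house' ([nimagi], [nimag]) shows [g] unchanged in both environments, so [g] cannot be basic with [k] derived in isolation.
The underlying segment must be /k/; voiceless stops become voiced between vowels, yielding [g] there.

/nɛnek/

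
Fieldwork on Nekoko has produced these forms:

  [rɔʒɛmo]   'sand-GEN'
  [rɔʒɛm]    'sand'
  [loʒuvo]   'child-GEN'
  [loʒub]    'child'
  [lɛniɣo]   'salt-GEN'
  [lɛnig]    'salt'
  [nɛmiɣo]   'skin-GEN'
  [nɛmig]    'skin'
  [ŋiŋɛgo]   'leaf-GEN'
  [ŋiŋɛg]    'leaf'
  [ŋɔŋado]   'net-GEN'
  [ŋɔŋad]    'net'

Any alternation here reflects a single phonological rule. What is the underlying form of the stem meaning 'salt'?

The root 'salt' surfaces as [lɛniɣo] and [lɛnig], with a stem-final [ɣ] ~ [g] alternation.
Compare 'leaf', with invariant [g] in [ŋiŋɛgo] and [ŋiŋɛg]: an analysis with underlying /g/ and a rule producing [ɣ] before the GEN suffix would wrongly predict alternation here too.
So /ɣ/ is underlying, and a rule of word-final hardening — voiced fricatives become stops word-finally — gives [g].
The underlying form of 'salt' is therefore /lɛniɣ/.

/lɛniɣ/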